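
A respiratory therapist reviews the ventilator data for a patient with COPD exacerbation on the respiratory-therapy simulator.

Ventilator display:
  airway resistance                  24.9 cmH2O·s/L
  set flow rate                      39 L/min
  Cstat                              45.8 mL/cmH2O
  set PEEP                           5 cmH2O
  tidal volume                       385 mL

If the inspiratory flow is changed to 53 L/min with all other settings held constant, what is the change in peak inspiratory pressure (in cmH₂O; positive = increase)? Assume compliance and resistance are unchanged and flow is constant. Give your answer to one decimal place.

Flow: 39 L/min ÷ 60 = 0.65 L/s.
New flow: 53 L/min ÷ 60 = 0.8833 L/s.
PIP = Vt/C + R·V̇ + PEEP (constant-flow equation of motion).
Only the resistive term changes: ΔPIP = R × ΔV̇ = 24.9 × (0.8833 − 0.65) = 24.9 × 0.2333 = 5.809 cmH2O.

5.8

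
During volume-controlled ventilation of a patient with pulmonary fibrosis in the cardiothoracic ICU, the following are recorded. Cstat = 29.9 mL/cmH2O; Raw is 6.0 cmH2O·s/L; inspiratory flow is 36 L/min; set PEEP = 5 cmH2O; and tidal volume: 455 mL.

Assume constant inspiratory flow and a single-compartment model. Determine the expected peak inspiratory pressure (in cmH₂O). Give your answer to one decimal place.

Flow: 36 L/min ÷ 60 = 0.6 L/s.
Equation of motion (constant flow): PIP = Vt/C + R·V̇ + PEEP.
PIP = 455/29.9 + 6.0×0.6 + 5 = 15.217 + 3.6 + 5 = 23.817 cmH2O.

23.8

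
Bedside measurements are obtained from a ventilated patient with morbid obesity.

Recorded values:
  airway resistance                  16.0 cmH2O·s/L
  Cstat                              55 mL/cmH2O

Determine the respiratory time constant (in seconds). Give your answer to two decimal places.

0.88

τ = R × C = 16.0 × 55 mL/cmH2O = 16.0 × 0.055 L/cmH2O = 0.88 s.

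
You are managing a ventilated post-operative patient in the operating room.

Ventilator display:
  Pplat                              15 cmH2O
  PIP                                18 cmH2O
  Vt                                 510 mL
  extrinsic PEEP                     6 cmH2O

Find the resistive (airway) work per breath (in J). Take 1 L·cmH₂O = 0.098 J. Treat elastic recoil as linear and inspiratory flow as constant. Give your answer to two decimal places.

0.15

With constant inspiratory flow the resistive pressure is constant at PIP − Pplat = 18 − 15 = 3.0 cmH2O, so resistive work = 3.0 × 0.510 = 1.53 L·cmH2O.
× 0.098 J/(L·cmH2O) → 0.1499 J.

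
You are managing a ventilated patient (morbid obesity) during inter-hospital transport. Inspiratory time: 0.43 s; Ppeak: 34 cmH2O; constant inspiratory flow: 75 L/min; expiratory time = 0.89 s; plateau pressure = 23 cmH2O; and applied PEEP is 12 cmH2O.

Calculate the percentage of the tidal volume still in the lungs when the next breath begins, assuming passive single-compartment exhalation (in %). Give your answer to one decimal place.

12.6

Flow: 75 L/min ÷ 60 = 1.25 L/s.
Vt = flow × Ti = 1.25 L/s × 0.43 s × 1000 mL/L = 537.5 mL.
R = (PIP − Pplat)/V̇ = (34 − 23) / 1.25 = 11.0/1.25 = 8.8 cmH2O·s/L.
C = Vt/(Pplat − PEEP) = 537.5 / (23 − 12) = 537.5/11.0 = 48.864 mL/cmH2O.
τ = R × C = 8.8 × 0.04886 L/cmH2O = 0.43 s.
Fraction remaining at end-expiration = e^(−Te/τ) = e^(−0.89/0.43) = 0.1262 → 12.62%.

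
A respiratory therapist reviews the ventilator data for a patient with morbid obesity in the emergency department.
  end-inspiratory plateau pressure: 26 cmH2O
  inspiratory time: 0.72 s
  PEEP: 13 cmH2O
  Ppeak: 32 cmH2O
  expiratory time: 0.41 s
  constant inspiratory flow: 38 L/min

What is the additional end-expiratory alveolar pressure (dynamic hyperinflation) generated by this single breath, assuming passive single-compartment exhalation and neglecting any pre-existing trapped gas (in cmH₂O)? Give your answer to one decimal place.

Flow: 38 L/min ÷ 60 = 0.6333 L/s.
Vt = flow × Ti = 0.6333 L/s × 0.72 s × 1000 mL/L = 455.98 mL.
R = (PIP − Pplat)/V̇ = (32 − 26) / 0.6333 = 6.0/0.6333 = 9.474 cmH2O·s/L.
C = Vt/(Pplat − PEEP) = 455.98 / (26 − 13) = 455.98/13.0 = 35.075 mL/cmH2O.
τ = R × C = 9.474 × 0.03508 L/cmH2O = 0.3323 s.
Fraction remaining = e^(−Te/τ) = e^(−0.41/0.3323) = 0.2912; trapped volume = 455.98 × 0.2912 = 132.78 mL.
Additional alveolar pressure from trapping ≈ V_trapped / C = 132.78 / 35.075 = 3.786 cmH2O.

3.8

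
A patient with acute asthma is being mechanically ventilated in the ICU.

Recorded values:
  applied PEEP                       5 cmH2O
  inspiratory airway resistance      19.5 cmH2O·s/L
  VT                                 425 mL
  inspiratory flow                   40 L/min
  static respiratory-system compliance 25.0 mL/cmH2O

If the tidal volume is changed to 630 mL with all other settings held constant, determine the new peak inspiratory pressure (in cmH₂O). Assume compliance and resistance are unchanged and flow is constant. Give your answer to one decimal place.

Flow: 40 L/min ÷ 60 = 0.6667 L/s.
PIP = Vt/C + R·V̇ + PEEP (constant-flow equation of motion).
Only the elastic term changes: ΔPIP = ΔVt / C = (630 − 425) / 25.0 = 8.2 cmH2O.
Original PIP = 425/25.0 + 19.5×0.6667 + 5 = 35.001 cmH2O; new PIP = 35.001 + (8.2) = 43.201 cmH2O.

43.2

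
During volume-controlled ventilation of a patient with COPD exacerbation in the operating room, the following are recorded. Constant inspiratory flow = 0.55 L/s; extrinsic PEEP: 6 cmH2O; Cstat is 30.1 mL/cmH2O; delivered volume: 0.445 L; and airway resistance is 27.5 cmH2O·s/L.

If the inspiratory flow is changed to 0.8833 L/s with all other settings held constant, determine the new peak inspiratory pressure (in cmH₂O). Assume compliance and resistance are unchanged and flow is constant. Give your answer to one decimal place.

PIP = Vt/C + R·V̇ + PEEP (constant-flow equation of motion).
Only the resistive term changes: ΔPIP = R × ΔV̇ = 27.5 × (0.8833 − 0.55) = 27.5 × 0.3333 = 9.166 cmH2O.
Original PIP = 445/30.1 + 27.5×0.55 + 6 = 35.909 cmH2O; new PIP = 35.909 + (9.166) = 45.075 cmH2O.

45.1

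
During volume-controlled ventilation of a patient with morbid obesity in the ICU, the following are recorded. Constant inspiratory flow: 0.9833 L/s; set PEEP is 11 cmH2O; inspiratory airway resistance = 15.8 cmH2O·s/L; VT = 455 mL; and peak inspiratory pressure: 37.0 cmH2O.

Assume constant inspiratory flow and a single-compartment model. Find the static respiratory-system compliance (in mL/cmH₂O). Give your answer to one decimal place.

43.5

Equation of motion (constant flow): PIP = Vt/C + R·V̇ + PEEP.
Vt/C = PIP − R·V̇ − PEEP = 37.0 − 15.8×0.9833 − 11 = 37.0 − 15.536 − 11 = 10.464 cmH2O.
C = Vt / 10.464 = 455 / 10.464 = 43.482 mL/cmH2O.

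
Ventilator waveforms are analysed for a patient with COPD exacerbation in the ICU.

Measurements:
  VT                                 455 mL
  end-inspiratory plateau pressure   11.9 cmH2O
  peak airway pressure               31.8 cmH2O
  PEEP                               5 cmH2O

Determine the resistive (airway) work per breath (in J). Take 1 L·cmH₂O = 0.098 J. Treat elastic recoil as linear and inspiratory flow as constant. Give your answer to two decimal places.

0.89

With constant inspiratory flow the resistive pressure is constant at PIP − Pplat = 31.8 − 11.9 = 19.9 cmH2O, so resistive work = 19.9 × 0.455 = 9.055 L·cmH2O.
× 0.098 J/(L·cmH2O) → 0.8874 J.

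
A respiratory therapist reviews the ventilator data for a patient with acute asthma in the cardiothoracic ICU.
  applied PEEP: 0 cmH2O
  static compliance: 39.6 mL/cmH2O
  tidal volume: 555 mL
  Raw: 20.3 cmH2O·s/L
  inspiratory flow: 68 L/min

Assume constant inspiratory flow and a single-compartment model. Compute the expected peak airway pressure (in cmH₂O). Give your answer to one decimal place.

Flow: 68 L/min ÷ 60 = 1.1333 L/s.
Equation of motion (constant flow): PIP = Vt/C + R·V̇ + PEEP.
PIP = 555/39.6 + 20.3×1.1333 + 0 = 14.015 + 23.006 + 0 = 37.021 cmH2O.

37.0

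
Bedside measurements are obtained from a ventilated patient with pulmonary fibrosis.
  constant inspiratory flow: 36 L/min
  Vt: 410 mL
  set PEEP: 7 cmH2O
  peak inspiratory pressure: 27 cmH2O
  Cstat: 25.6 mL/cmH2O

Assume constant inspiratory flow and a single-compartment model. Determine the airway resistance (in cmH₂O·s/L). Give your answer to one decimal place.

Flow: 36 L/min ÷ 60 = 0.6 L/s.
Equation of motion (constant flow): PIP = Vt/C + R·V̇ + PEEP.
R·V̇ = PIP − Vt/C − PEEP = 27 − 410/25.6 − 7 = 27 − 16.016 − 7 = 3.984 cmH2O.
R = 3.984 / 0.6 = 6.64 cmH2O·s/L.

6.6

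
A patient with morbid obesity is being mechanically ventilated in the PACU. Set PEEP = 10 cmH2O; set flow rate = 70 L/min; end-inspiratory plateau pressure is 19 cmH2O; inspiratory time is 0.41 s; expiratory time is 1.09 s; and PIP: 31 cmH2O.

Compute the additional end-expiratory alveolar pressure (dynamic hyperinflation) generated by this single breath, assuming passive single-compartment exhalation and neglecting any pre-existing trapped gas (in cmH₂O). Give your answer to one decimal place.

Flow: 70 L/min ÷ 60 = 1.1667 L/s.
Vt = flow × Ti = 1.1667 L/s × 0.41 s × 1000 mL/L = 478.35 mL.
R = (PIP − Pplat)/V̇ = (31 − 19) / 1.1667 = 12.0/1.1667 = 10.285 cmH2O·s/L.
C = Vt/(Pplat − PEEP) = 478.35 / (19 − 10) = 478.35/9.0 = 53.15 mL/cmH2O.
τ = R × C = 10.285 × 0.05315 L/cmH2O = 0.5466 s.
Fraction remaining = e^(−Te/τ) = e^(−1.09/0.5466) = 0.1361; trapped volume = 478.35 × 0.1361 = 65.103 mL.
Additional alveolar pressure from trapping ≈ V_trapped / C = 65.103 / 53.15 = 1.225 cmH2O.

1.2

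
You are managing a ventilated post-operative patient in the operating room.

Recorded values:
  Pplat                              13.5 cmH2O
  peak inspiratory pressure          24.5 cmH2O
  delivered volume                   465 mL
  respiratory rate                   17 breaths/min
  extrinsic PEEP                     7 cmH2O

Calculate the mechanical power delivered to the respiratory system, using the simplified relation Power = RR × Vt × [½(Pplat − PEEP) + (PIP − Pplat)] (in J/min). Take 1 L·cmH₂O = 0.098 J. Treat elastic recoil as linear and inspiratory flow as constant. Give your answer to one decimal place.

11.0

Per-breath work = Vt × [½(Pplat−PEEP) + (PIP−Pplat)] = 0.465 × [0.5×6.5 + 11.0] = 0.465 × 14.25 = 6.626 L·cmH2O.
Power = 17 × 6.626 = 112.64 L·cmH2O/min.
× 0.098 J/(L·cmH2O) → 11.039 J/min.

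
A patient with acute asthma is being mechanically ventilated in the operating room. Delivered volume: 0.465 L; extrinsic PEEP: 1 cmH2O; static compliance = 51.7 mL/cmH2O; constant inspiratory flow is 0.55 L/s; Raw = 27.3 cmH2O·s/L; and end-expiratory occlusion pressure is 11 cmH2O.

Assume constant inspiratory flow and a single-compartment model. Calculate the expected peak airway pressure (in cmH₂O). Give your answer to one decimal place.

Total PEEP = 11 cmH2O (set 1 + intrinsic 10); this is the baseline alveolar pressure.
Equation of motion (constant flow): PIP = Vt/C + R·V̇ + PEEP.
PIP = 465/51.7 + 27.3×0.55 + 11 = 8.994 + 15.015 + 11 = 35.009 cmH2O.

35.0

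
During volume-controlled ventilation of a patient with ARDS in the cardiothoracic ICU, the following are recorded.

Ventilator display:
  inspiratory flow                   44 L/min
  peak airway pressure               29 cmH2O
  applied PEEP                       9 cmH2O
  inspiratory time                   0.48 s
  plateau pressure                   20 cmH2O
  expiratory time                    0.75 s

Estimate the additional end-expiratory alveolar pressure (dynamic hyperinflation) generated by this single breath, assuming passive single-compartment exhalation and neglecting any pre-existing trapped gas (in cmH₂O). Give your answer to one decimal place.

1.6

Flow: 44 L/min ÷ 60 = 0.7333 L/s.
Vt = flow × Ti = 0.7333 L/s × 0.48 s × 1000 mL/L = 351.98 mL.
R = (PIP − Pplat)/V̇ = (29 − 20) / 0.7333 = 9.0/0.7333 = 12.273 cmH2O·s/L.
C = Vt/(Pplat − PEEP) = 351.98 / (20 − 9) = 351.98/11.0 = 31.998 mL/cmH2O.
τ = R × C = 12.273 × 0.032 L/cmH2O = 0.3927 s.
Fraction remaining = e^(−Te/τ) = e^(−0.75/0.3927) = 0.1481; trapped volume = 351.98 × 0.1481 = 52.128 mL.
Additional alveolar pressure from trapping ≈ V_trapped / C = 52.128 / 31.998 = 1.629 cmH2O.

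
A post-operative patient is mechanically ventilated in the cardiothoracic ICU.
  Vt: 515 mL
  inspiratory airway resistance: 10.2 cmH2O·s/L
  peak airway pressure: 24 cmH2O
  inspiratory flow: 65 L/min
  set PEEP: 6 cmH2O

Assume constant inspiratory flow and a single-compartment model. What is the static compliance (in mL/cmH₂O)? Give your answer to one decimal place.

74.1

Flow: 65 L/min ÷ 60 = 1.0833 L/s.
Equation of motion (constant flow): PIP = Vt/C + R·V̇ + PEEP.
Vt/C = PIP − R·V̇ − PEEP = 24 − 10.2×1.0833 − 6 = 24 − 11.05 − 6 = 6.95 cmH2O.
C = Vt / 6.95 = 515 / 6.95 = 74.101 mL/cmH2O.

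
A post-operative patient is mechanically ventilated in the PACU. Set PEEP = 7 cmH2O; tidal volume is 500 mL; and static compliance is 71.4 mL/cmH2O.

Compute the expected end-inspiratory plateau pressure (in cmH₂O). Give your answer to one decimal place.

Pplat = PEEP + Vt / Cstat = 7 + 500 / 71.4 = 7 + 7.003 = 14.003 cmH2O.

14.0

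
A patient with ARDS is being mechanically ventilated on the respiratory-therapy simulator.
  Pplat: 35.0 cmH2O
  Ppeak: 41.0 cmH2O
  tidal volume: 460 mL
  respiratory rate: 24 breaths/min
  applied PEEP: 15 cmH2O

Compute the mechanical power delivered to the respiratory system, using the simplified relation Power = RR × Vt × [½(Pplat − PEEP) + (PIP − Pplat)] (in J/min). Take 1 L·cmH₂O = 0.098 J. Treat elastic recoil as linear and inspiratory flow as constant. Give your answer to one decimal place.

Per-breath work = Vt × [½(Pplat−PEEP) + (PIP−Pplat)] = 0.460 × [0.5×20.0 + 6.0] = 0.460 × 16.0 = 7.36 L·cmH2O.
Power = 24 × 7.36 = 176.64 L·cmH2O/min.
× 0.098 J/(L·cmH2O) → 17.311 J/min.

17.3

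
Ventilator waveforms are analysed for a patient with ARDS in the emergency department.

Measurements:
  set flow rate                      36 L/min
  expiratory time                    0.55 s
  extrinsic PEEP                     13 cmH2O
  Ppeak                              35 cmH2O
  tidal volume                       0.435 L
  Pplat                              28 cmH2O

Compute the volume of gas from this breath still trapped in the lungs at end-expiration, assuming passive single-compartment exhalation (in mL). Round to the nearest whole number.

Flow: 36 L/min ÷ 60 = 0.6 L/s.
R = (PIP − Pplat)/V̇ = (35 − 28) / 0.6 = 7.0/0.6 = 11.667 cmH2O·s/L.
C = Vt/(Pplat − PEEP) = 435.0 / (28 − 13) = 435.0/15.0 = 29.0 mL/cmH2O.
τ = R × C = 11.667 × 0.029 L/cmH2O = 0.3383 s.
Fraction remaining = e^(−Te/τ) = e^(−0.55/0.3383) = 0.1968.
Trapped volume = 435.0 × 0.1968 = 85.608 mL.

86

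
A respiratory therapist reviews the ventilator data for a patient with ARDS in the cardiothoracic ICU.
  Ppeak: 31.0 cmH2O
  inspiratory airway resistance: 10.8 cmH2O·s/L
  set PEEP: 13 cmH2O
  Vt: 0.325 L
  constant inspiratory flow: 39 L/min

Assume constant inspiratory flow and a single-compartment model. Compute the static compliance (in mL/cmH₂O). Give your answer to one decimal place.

Flow: 39 L/min ÷ 60 = 0.65 L/s.
Equation of motion (constant flow): PIP = Vt/C + R·V̇ + PEEP.
Vt/C = PIP − R·V̇ − PEEP = 31.0 − 10.8×0.65 − 13 = 31.0 − 7.02 − 13 = 10.98 cmH2O.
C = Vt / 10.98 = 325 / 10.98 = 29.599 mL/cmH2O.

29.6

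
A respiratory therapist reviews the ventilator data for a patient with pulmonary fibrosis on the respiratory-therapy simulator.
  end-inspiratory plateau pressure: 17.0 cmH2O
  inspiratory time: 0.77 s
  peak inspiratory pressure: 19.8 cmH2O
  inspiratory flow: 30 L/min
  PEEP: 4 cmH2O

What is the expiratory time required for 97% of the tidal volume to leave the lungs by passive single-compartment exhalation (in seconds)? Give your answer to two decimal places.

0.58

Flow: 30 L/min ÷ 60 = 0.5 L/s.
Vt = flow × Ti = 0.5 L/s × 0.77 s × 1000 mL/L = 385.0 mL.
R = (PIP − Pplat)/V̇ = (19.8 − 17.0) / 0.5 = 2.8/0.5 = 5.6 cmH2O·s/L.
C = Vt/(Pplat − PEEP) = 385.0 / (17.0 − 4) = 385.0/13.0 = 29.615 mL/cmH2O.
τ = R × C = 5.6 × 0.02962 L/cmH2O = 0.1659 s.
t = −τ·ln(1 − 0.97) = −0.1659·ln(0.03) = 0.5817 s.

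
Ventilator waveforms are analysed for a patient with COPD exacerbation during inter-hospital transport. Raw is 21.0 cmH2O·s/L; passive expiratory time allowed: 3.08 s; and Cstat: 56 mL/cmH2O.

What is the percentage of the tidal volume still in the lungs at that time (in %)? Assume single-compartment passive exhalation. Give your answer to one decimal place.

τ = R × C = 21.0 × 56 mL/cmH2O = 21.0 × 0.056 L/cmH2O = 1.176 s.
Passive exhalation: V(t)/V₀ = e^(−t/τ) = e^(−3.08/1.176) = 0.07287.
Fraction remaining = 0.07287 → 7.287%.

7.3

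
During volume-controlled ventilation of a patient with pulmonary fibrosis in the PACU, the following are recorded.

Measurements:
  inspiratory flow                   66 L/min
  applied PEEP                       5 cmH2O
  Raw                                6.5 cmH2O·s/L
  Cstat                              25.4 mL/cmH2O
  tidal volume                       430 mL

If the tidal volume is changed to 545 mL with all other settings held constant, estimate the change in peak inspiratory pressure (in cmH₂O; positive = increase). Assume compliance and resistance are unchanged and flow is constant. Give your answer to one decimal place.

4.5

PIP = Vt/C + R·V̇ + PEEP (constant-flow equation of motion).
Only the elastic term changes: ΔPIP = ΔVt / C = (545 − 430) / 25.4 = 4.528 cmH2O.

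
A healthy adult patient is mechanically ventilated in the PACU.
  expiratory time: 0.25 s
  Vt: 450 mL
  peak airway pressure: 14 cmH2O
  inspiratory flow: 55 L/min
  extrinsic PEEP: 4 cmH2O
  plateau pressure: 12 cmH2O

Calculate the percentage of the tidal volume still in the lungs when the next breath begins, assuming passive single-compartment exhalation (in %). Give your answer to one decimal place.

13.0

Flow: 55 L/min ÷ 60 = 0.9167 L/s.
R = (PIP − Pplat)/V̇ = (14 − 12) / 0.9167 = 2.0/0.9167 = 2.182 cmH2O·s/L.
C = Vt/(Pplat − PEEP) = 450.0 / (12 − 4) = 450.0/8.0 = 56.25 mL/cmH2O.
τ = R × C = 2.182 × 0.05625 L/cmH2O = 0.1227 s.
Fraction remaining at end-expiration = e^(−Te/τ) = e^(−0.25/0.1227) = 0.1304 → 13.04%.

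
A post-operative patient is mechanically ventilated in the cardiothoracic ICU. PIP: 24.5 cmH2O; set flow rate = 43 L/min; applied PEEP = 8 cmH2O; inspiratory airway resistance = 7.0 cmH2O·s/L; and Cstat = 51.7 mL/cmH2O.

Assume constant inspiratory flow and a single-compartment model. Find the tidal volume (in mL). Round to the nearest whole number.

594

Flow: 43 L/min ÷ 60 = 0.7167 L/s.
Equation of motion (constant flow): PIP = Vt/C + R·V̇ + PEEP.
Vt/C = PIP − R·V̇ − PEEP = 24.5 − 5.017 − 8 = 11.483 cmH2O.
Vt = C × 11.483 = 51.7 × 11.483 = 593.67 mL.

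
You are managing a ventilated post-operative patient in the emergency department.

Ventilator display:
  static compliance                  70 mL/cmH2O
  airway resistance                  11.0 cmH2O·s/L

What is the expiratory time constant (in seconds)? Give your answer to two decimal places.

τ = R × C = 11.0 × 70 mL/cmH2O = 11.0 × 0.070 L/cmH2O = 0.77 s.

0.77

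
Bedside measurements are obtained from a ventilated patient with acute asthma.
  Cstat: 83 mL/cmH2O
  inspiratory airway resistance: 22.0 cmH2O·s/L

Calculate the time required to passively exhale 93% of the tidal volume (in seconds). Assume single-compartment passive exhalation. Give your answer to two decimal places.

4.86

τ = R × C = 22.0 × 83 mL/cmH2O = 22.0 × 0.083 L/cmH2O = 1.826 s.
Exhaled fraction f = 1 − e^(−t/τ) → t = −τ·ln(1 − f) = −1.826·ln(0.07) = 4.856 s.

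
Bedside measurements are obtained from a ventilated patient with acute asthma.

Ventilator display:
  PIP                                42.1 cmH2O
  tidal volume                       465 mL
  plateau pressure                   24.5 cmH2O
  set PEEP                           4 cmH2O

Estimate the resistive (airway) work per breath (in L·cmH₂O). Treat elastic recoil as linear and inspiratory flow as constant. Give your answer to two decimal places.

With constant inspiratory flow the resistive pressure is constant at PIP − Pplat = 42.1 − 24.5 = 17.6 cmH2O, so resistive work = 17.6 × 0.465 = 8.184 L·cmH2O.

8.18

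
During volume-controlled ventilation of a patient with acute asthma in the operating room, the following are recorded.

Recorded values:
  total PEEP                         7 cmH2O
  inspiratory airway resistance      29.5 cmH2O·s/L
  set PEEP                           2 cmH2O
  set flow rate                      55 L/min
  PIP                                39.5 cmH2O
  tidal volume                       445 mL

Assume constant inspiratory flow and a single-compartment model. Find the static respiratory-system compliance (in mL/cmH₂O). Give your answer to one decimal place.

81.5

Flow: 55 L/min ÷ 60 = 0.9167 L/s.
Total PEEP = 7 cmH2O (set 2 + intrinsic 5); this is the baseline alveolar pressure.
Equation of motion (constant flow): PIP = Vt/C + R·V̇ + PEEP.
Vt/C = PIP − R·V̇ − PEEP = 39.5 − 29.5×0.9167 − 7 = 39.5 − 27.043 − 7 = 5.457 cmH2O.
C = Vt / 5.457 = 445 / 5.457 = 81.547 mL/cmH2O.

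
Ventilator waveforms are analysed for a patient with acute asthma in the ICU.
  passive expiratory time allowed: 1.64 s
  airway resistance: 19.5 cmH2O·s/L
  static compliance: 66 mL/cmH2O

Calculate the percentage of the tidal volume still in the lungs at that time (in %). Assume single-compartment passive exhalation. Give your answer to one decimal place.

28.0

τ = R × C = 19.5 × 66 mL/cmH2O = 19.5 × 0.066 L/cmH2O = 1.287 s.
Passive exhalation: V(t)/V₀ = e^(−t/τ) = e^(−1.64/1.287) = 0.2796.
Fraction remaining = 0.2796 → 27.96%.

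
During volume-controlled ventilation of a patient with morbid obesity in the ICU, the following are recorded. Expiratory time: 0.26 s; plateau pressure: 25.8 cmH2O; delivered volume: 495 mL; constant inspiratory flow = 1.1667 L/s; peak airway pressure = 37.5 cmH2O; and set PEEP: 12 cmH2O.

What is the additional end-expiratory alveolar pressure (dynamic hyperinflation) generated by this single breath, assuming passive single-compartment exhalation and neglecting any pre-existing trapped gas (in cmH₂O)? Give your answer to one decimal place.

R = (PIP − Pplat)/V̇ = (37.5 − 25.8) / 1.1667 = 11.7/1.1667 = 10.028 cmH2O·s/L.
C = Vt/(Pplat − PEEP) = 495.0 / (25.8 − 12) = 495.0/13.8 = 35.87 mL/cmH2O.
τ = R × C = 10.028 × 0.03587 L/cmH2O = 0.3597 s.
Fraction remaining = e^(−Te/τ) = e^(−0.26/0.3597) = 0.4854; trapped volume = 495.0 × 0.4854 = 240.27 mL.
Additional alveolar pressure from trapping ≈ V_trapped / C = 240.27 / 35.87 = 6.698 cmH2O.

6.7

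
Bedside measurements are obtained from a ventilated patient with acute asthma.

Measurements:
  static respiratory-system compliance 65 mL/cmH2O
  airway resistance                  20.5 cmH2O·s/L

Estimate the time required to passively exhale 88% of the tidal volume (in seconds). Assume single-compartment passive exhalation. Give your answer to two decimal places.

2.83

τ = R × C = 20.5 × 65 mL/cmH2O = 20.5 × 0.065 L/cmH2O = 1.333 s.
Exhaled fraction f = 1 − e^(−t/τ) → t = −τ·ln(1 − f) = −1.333·ln(0.12) = 2.826 s.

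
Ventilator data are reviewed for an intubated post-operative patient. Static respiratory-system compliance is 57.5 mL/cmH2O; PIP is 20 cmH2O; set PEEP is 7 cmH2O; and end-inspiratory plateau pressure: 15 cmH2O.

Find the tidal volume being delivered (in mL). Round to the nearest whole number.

Vt = Cstat × (Pplat − PEEP) = 57.5 × (15 − 7) = 57.5 × 8.0 = 460.0 mL.

460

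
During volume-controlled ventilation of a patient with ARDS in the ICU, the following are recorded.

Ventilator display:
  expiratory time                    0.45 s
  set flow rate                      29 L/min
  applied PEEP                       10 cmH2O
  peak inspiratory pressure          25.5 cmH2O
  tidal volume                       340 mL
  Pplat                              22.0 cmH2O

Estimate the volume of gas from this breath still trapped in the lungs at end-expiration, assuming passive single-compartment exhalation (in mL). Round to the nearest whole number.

Flow: 29 L/min ÷ 60 = 0.4833 L/s.
R = (PIP − Pplat)/V̇ = (25.5 − 22.0) / 0.4833 = 3.5/0.4833 = 7.242 cmH2O·s/L.
C = Vt/(Pplat − PEEP) = 340.0 / (22.0 − 10) = 340.0/12.0 = 28.333 mL/cmH2O.
τ = R × C = 7.242 × 0.02833 L/cmH2O = 0.2052 s.
Fraction remaining = e^(−Te/τ) = e^(−0.45/0.2052) = 0.1116.
Trapped volume = 340.0 × 0.1116 = 37.944 mL.

38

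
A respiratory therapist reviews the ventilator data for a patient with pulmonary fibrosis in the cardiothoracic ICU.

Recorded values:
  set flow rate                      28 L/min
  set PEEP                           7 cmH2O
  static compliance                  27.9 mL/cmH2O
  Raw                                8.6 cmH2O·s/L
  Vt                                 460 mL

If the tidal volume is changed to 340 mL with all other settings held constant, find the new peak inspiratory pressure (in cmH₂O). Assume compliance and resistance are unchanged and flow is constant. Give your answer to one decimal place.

Flow: 28 L/min ÷ 60 = 0.4667 L/s.
PIP = Vt/C + R·V̇ + PEEP (constant-flow equation of motion).
Only the elastic term changes: ΔPIP = ΔVt / C = (340 − 460) / 27.9 = -4.301 cmH2O.
Original PIP = 460/27.9 + 8.6×0.4667 + 7 = 27.501 cmH2O; new PIP = 27.501 + (-4.301) = 23.2 cmH2O.

23.2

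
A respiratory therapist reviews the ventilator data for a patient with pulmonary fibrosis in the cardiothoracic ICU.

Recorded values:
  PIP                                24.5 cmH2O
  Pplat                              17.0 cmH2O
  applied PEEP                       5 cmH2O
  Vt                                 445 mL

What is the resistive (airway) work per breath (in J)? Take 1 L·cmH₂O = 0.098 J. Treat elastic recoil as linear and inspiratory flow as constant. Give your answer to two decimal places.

With constant inspiratory flow the resistive pressure is constant at PIP − Pplat = 24.5 − 17.0 = 7.5 cmH2O, so resistive work = 7.5 × 0.445 = 3.338 L·cmH2O.
× 0.098 J/(L·cmH2O) → 0.3271 J.

0.33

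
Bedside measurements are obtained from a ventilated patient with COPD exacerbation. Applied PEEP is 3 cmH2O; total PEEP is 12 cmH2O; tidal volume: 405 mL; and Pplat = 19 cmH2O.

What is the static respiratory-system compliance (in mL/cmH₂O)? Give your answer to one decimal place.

57.9

End-expiratory occlusion gives total PEEP = 12 cmH2O (intrinsic PEEP = 12 − 3 = 9). Use total PEEP for the elastic gradient.
Cstat = Vt / (Pplat − PEEPtotal) = 405 / (19 − 12) = 405 / 7.0 = 57.857 mL/cmH2O.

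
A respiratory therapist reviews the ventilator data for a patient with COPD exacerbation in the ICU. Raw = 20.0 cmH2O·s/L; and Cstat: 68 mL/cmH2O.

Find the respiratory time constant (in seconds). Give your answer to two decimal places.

τ = R × C = 20.0 × 68 mL/cmH2O = 20.0 × 0.068 L/cmH2O = 1.36 s.

1.36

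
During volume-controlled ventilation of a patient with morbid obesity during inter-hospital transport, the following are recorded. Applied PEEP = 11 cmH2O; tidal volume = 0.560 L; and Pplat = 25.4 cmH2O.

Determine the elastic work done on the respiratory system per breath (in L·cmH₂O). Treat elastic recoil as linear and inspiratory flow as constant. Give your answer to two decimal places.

4.03

Elastic work ≈ ½ × (Pplat − PEEP) × Vt = 0.5 × (25.4 − 11) × 0.560 L = 0.5 × 14.4 × 0.560 = 4.032 L·cmH2O.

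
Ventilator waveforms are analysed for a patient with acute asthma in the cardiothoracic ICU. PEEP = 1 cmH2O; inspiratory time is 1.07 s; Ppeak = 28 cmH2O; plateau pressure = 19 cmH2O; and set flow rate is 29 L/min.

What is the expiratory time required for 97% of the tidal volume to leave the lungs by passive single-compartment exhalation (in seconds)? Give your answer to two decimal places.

Flow: 29 L/min ÷ 60 = 0.4833 L/s.
Vt = flow × Ti = 0.4833 L/s × 1.07 s × 1000 mL/L = 517.13 mL.
R = (PIP − Pplat)/V̇ = (28 − 19) / 0.4833 = 9.0/0.4833 = 18.622 cmH2O·s/L.
C = Vt/(Pplat − PEEP) = 517.13 / (19 − 1) = 517.13/18.0 = 28.729 mL/cmH2O.
τ = R × C = 18.622 × 0.02873 L/cmH2O = 0.535 s.
t = −τ·ln(1 − 0.97) = −0.535·ln(0.03) = 1.876 s.

1.88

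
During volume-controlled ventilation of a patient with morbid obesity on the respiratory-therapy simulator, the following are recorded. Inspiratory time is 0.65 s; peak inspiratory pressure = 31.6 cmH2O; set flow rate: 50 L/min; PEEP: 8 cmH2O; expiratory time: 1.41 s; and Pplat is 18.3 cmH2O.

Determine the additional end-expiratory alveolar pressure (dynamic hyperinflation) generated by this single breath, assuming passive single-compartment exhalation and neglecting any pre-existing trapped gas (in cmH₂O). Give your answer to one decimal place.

1.9

Flow: 50 L/min ÷ 60 = 0.8333 L/s.
Vt = flow × Ti = 0.8333 L/s × 0.65 s × 1000 mL/L = 541.65 mL.
R = (PIP − Pplat)/V̇ = (31.6 − 18.3) / 0.8333 = 13.3/0.8333 = 15.961 cmH2O·s/L.
C = Vt/(Pplat − PEEP) = 541.65 / (18.3 − 8) = 541.65/10.3 = 52.587 mL/cmH2O.
τ = R × C = 15.961 × 0.05259 L/cmH2O = 0.8394 s.
Fraction remaining = e^(−Te/τ) = e^(−1.41/0.8394) = 0.1864; trapped volume = 541.65 × 0.1864 = 100.96 mL.
Additional alveolar pressure from trapping ≈ V_trapped / C = 100.96 / 52.587 = 1.92 cmH2O.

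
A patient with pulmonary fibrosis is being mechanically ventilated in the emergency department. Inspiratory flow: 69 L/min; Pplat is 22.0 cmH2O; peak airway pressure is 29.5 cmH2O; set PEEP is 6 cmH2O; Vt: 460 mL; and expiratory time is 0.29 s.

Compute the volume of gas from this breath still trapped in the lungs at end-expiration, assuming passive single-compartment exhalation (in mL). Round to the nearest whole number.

98

Flow: 69 L/min ÷ 60 = 1.15 L/s.
R = (PIP − Pplat)/V̇ = (29.5 − 22.0) / 1.15 = 7.5/1.15 = 6.522 cmH2O·s/L.
C = Vt/(Pplat − PEEP) = 460.0 / (22.0 − 6) = 460.0/16.0 = 28.75 mL/cmH2O.
τ = R × C = 6.522 × 0.02875 L/cmH2O = 0.1875 s.
Fraction remaining = e^(−Te/τ) = e^(−0.29/0.1875) = 0.213.
Trapped volume = 460.0 × 0.213 = 97.98 mL.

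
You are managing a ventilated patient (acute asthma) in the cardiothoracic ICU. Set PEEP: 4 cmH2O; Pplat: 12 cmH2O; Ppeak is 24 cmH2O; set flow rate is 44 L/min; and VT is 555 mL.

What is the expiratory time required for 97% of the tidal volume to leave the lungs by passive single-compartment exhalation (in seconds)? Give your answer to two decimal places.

Flow: 44 L/min ÷ 60 = 0.7333 L/s.
R = (PIP − Pplat)/V̇ = (24 − 12) / 0.7333 = 12.0/0.7333 = 16.364 cmH2O·s/L.
C = Vt/(Pplat − PEEP) = 555.0 / (12 − 4) = 555.0/8.0 = 69.375 mL/cmH2O.
τ = R × C = 16.364 × 0.06938 L/cmH2O = 1.135 s.
t = −τ·ln(1 − 0.97) = −1.135·ln(0.03) = 3.98 s.

3.98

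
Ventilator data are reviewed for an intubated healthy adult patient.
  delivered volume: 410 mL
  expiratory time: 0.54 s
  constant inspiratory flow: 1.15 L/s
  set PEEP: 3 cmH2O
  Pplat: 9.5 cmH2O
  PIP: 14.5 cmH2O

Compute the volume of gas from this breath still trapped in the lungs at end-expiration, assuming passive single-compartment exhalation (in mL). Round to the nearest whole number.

57

R = (PIP − Pplat)/V̇ = (14.5 − 9.5) / 1.15 = 5.0/1.15 = 4.348 cmH2O·s/L.
C = Vt/(Pplat − PEEP) = 410.0 / (9.5 − 3) = 410.0/6.5 = 63.077 mL/cmH2O.
τ = R × C = 4.348 × 0.06308 L/cmH2O = 0.2743 s.
Fraction remaining = e^(−Te/τ) = e^(−0.54/0.2743) = 0.1396.
Trapped volume = 410.0 × 0.1396 = 57.236 mL.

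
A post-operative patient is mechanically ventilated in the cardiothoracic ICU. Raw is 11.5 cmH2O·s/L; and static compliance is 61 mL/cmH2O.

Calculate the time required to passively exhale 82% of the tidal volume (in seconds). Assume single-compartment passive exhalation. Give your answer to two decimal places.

τ = R × C = 11.5 × 61 mL/cmH2O = 11.5 × 0.061 L/cmH2O = 0.7015 s.
Exhaled fraction f = 1 − e^(−t/τ) → t = −τ·ln(1 − f) = −0.7015·ln(0.18) = 1.203 s.

1.20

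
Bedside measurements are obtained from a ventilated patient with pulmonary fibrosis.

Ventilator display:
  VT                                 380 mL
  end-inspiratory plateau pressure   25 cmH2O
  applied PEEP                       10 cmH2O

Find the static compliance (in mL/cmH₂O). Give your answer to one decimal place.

25.3

Cstat = Vt / (Pplat − PEEP) = 380 / (25 − 10) = 380 / 15.0 = 25.333 mL/cmH2O.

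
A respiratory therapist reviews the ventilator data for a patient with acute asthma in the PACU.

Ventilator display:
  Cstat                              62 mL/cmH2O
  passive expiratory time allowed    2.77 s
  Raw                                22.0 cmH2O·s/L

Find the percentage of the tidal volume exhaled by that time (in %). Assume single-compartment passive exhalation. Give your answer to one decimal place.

τ = R × C = 22.0 × 62 mL/cmH2O = 22.0 × 0.062 L/cmH2O = 1.364 s.
Passive exhalation: V(t)/V₀ = e^(−t/τ) = e^(−2.77/1.364) = 0.1312.
Fraction exhaled = 1 − 0.1312 = 0.8688 → 86.88%.

86.9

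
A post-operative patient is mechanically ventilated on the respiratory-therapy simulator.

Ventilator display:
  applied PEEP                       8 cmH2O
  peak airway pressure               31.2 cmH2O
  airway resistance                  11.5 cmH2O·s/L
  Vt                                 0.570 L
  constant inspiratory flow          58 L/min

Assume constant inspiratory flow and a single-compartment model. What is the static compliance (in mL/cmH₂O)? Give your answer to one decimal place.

Flow: 58 L/min ÷ 60 = 0.9667 L/s.
Equation of motion (constant flow): PIP = Vt/C + R·V̇ + PEEP.
Vt/C = PIP − R·V̇ − PEEP = 31.2 − 11.5×0.9667 − 8 = 31.2 − 11.117 − 8 = 12.083 cmH2O.
C = Vt / 12.083 = 570 / 12.083 = 47.174 mL/cmH2O.

47.2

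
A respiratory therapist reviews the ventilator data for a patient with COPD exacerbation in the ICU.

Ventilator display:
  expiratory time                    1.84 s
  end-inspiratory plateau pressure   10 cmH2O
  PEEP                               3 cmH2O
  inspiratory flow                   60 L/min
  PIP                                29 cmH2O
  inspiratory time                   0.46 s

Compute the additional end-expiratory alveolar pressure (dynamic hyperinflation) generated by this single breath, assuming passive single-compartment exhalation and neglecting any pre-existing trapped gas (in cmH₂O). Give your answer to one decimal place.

Flow: 60 L/min ÷ 60 = 1 L/s.
Vt = flow × Ti = 1 L/s × 0.46 s × 1000 mL/L = 460.0 mL.
R = (PIP − Pplat)/V̇ = (29 − 10) / 1 = 19.0/1 = 19.0 cmH2O·s/L.
C = Vt/(Pplat − PEEP) = 460.0 / (10 − 3) = 460.0/7.0 = 65.714 mL/cmH2O.
τ = R × C = 19.0 × 0.06571 L/cmH2O = 1.248 s.
Fraction remaining = e^(−Te/τ) = e^(−1.84/1.248) = 0.2289; trapped volume = 460.0 × 0.2289 = 105.29 mL.
Additional alveolar pressure from trapping ≈ V_trapped / C = 105.29 / 65.714 = 1.602 cmH2O.

1.6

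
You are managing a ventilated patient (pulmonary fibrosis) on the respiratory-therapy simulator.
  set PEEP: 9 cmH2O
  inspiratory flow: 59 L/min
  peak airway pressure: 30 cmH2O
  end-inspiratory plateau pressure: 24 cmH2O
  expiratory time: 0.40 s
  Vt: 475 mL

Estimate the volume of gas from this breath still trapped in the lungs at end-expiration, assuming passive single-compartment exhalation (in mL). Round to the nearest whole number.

60

Flow: 59 L/min ÷ 60 = 0.9833 L/s.
R = (PIP − Pplat)/V̇ = (30 − 24) / 0.9833 = 6.0/0.9833 = 6.102 cmH2O·s/L.
C = Vt/(Pplat − PEEP) = 475.0 / (24 − 9) = 475.0/15.0 = 31.667 mL/cmH2O.
τ = R × C = 6.102 × 0.03167 L/cmH2O = 0.1933 s.
Fraction remaining = e^(−Te/τ) = e^(−0.40/0.1933) = 0.1263.
Trapped volume = 475.0 × 0.1263 = 59.993 mL.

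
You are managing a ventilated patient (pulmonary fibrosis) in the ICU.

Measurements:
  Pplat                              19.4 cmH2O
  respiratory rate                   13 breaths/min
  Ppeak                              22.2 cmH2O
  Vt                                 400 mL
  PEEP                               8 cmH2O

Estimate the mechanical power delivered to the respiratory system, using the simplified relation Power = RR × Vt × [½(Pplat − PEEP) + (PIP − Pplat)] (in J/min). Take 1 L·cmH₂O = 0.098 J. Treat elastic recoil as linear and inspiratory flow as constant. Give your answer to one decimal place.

Per-breath work = Vt × [½(Pplat−PEEP) + (PIP−Pplat)] = 0.400 × [0.5×11.4 + 2.8] = 0.400 × 8.5 = 3.4 L·cmH2O.
Power = 13 × 3.4 = 44.2 L·cmH2O/min.
× 0.098 J/(L·cmH2O) → 4.332 J/min.

4.3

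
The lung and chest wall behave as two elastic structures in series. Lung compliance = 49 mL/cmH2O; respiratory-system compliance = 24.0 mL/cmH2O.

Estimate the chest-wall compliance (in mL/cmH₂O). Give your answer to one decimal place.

47.0

1/Ccw = 1/Crs − 1/CL.
1/Ccw = 1/24.0 − 1/49 = 0.02126.
Ccw = 47.037 mL/cmH2O.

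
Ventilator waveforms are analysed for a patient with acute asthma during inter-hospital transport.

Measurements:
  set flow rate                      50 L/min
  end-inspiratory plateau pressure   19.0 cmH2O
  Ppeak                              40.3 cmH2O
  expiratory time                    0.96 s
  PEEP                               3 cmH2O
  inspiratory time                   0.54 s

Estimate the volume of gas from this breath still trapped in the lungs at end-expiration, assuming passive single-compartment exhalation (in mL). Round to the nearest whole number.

118

Flow: 50 L/min ÷ 60 = 0.8333 L/s.
Vt = flow × Ti = 0.8333 L/s × 0.54 s × 1000 mL/L = 449.98 mL.
R = (PIP − Pplat)/V̇ = (40.3 − 19.0) / 0.8333 = 21.3/0.8333 = 25.561 cmH2O·s/L.
C = Vt/(Pplat − PEEP) = 449.98 / (19.0 − 3) = 449.98/16.0 = 28.124 mL/cmH2O.
τ = R × C = 25.561 × 0.02812 L/cmH2O = 0.7188 s.
Fraction remaining = e^(−Te/τ) = e^(−0.96/0.7188) = 0.263.
Trapped volume = 449.98 × 0.263 = 118.34 mL.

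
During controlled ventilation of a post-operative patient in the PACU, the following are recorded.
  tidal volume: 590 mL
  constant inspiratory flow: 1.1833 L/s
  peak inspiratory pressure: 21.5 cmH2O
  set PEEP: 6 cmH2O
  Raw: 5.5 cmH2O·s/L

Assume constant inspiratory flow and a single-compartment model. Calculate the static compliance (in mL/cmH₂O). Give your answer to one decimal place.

Equation of motion (constant flow): PIP = Vt/C + R·V̇ + PEEP.
Vt/C = PIP − R·V̇ − PEEP = 21.5 − 5.5×1.1833 − 6 = 21.5 − 6.508 − 6 = 8.992 cmH2O.
C = Vt / 8.992 = 590 / 8.992 = 65.614 mL/cmH2O.

65.6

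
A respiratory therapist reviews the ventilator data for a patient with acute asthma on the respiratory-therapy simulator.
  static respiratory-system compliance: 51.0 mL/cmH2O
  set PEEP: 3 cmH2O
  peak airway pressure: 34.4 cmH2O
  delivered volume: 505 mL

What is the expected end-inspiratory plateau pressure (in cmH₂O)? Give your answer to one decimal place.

12.9

Pplat = PEEP + Vt / Cstat = 3 + 505 / 51.0 = 3 + 9.902 = 12.902 cmH2O.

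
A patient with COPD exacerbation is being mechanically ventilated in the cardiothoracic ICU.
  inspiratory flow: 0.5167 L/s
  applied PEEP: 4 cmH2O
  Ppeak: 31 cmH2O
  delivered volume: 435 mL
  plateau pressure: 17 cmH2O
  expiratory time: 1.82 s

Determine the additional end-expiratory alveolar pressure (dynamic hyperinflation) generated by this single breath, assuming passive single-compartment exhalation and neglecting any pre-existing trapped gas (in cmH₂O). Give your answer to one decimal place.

R = (PIP − Pplat)/V̇ = (31 − 17) / 0.5167 = 14.0/0.5167 = 27.095 cmH2O·s/L.
C = Vt/(Pplat − PEEP) = 435.0 / (17 − 4) = 435.0/13.0 = 33.462 mL/cmH2O.
τ = R × C = 27.095 × 0.03346 L/cmH2O = 0.9066 s.
Fraction remaining = e^(−Te/τ) = e^(−1.82/0.9066) = 0.1343; trapped volume = 435.0 × 0.1343 = 58.421 mL.
Additional alveolar pressure from trapping ≈ V_trapped / C = 58.421 / 33.462 = 1.746 cmH2O.

1.7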